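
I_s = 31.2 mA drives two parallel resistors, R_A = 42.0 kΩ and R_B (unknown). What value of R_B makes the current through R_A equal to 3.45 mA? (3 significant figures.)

R_B ≈ 5.22 kΩ

In a two-way split, I_A/I_s = R_B/(R_A + R_B).
With f = 0.1106, R_B = R_A · f/(1−f) = 42.0 × 0.1243 = 5.222 kΩ.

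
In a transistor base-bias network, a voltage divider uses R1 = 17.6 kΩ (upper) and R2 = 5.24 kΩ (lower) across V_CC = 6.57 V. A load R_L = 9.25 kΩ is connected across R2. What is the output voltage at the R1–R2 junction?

First combine the lower leg with the load: R2 ‖ R_L = 3.345 kΩ.
Voltage divider with the loaded lower leg: V_out = 6.57 × 3.345/(17.6 + 3.345) = 6.57 × 0.1597 = 1.049 V.
(Unloaded it would be 1.51 V; the load pulls it down.)

V_out ≈ 1.05 V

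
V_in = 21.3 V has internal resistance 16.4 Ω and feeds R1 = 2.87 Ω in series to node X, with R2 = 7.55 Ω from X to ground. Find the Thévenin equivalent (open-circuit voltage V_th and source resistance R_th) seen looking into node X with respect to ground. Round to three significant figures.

V_th ≈ 6.00 V, R_th ≈ 5.42 Ω

R1' = 16.4 + 2.87 = 19.27 Ω (source resistance + R1).
Open-circuit (no load on X): V_th = V_in · R2/(R1' + R2) = 21.3 × 7.55/(19.27 + 7.55) = 5.996 V.
With V_in suppressed (replaced by a short), R_th = R1' ‖ R2 = (19.27 × 7.55)/(19.27 + 7.55) = 5.425 Ω.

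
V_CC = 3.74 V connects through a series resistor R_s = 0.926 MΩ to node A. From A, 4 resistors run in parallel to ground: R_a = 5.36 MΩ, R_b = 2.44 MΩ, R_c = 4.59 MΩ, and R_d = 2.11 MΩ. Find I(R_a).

Parallel bank: R_p = 1/(1/5.36 + 1/2.44 + 1/4.59 + 1/2.11) = 0.7763 MΩ.
V_A = 3.74 × 0.7763/1.702 = 1.706 V.
I(R_a) = V_A / R_a = 1.706/5.36 = 0.3182 µA.

I ≈ 0.318 µA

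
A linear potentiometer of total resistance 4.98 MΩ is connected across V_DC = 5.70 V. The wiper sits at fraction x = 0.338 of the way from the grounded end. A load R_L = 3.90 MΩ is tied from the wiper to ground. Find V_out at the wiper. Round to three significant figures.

V_out ≈ 1.50 V

Lower segment x·R_p = 1.683 MΩ; upper segment (1−x)·R_p = 3.297 MΩ.
R_L loads the lower segment: effective lower R = 1.176 MΩ.
Loaded-divider output: V_out = 5.70 × 0.2629 = 1.498 V.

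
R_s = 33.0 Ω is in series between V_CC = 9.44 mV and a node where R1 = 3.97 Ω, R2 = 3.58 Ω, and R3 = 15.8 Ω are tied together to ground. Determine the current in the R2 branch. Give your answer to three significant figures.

I ≈ 0.128 mA

Combine the parallel branches: R_p = (1/3.97 + 1/3.58 + 1/15.8)⁻¹ = 1.682 Ω.
V_A by voltage divider: V_A = 9.44 × 1.682/(33.0 + 1.682) = 0.4578 mV.
Branch current I = V_A/R2 = 0.4578/3.58 = 0.1279 mA.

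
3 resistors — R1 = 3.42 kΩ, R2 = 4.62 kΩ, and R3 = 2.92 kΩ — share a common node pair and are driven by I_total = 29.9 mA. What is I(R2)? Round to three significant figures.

I ≈ 7.60 mA

ΣG = 1/3.42 + 1/4.62 + 1/2.92 = 0.8513.
R2 takes the fraction G_k/ΣG = 0.2165/0.8513 = 0.2543, so I = 29.9 × 0.2543 = 7.602 mA.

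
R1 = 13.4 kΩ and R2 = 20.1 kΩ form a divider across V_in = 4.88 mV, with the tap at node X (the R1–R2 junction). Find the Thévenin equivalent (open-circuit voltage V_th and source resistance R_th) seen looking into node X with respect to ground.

V_th ≈ 2.93 mV, R_th ≈ 8.04 kΩ

V_th is the unloaded tap voltage: V_in · R2/(R1+R2) = 4.88 × 0.6000 = 2.928 mV.
With V_in suppressed (replaced by a short), R_th = R1 ‖ R2 = (13.40 × 20.1)/(13.40 + 20.1) = 8.040 kΩ.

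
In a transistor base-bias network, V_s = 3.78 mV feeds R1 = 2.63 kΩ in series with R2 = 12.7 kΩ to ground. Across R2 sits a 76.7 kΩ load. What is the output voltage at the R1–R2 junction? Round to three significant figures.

V_out ≈ 3.05 mV

R2 ‖ R_L = (12.7 × 76.7)/(12.7 + 76.7) = 10.90 kΩ.
Now apply the divider: V_out = 3.78 × 0.8056 = 3.045 mV.
(Unloaded it would be 3.13 mV; the load pulls it down.)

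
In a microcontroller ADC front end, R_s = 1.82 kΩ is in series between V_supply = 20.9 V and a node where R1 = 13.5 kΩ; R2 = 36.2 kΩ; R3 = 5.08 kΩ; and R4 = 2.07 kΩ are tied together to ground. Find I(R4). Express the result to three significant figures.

I ≈ 4.17 mA

Combine the parallel branches: R_p = (1/13.5 + 1/36.2 + 1/5.08 + 1/2.07)⁻¹ = 1.279 kΩ.
Node voltage V_A = V_supply · R_p/(R_s + R_p) = 20.9 × 0.4128 = 8.627 V.
I(R4) = V_A / R4 = 8.627/2.07 = 4.168 mA.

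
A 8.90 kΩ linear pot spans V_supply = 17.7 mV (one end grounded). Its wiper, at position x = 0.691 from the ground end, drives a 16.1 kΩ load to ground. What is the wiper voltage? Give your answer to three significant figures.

V_out ≈ 10.9 mV

Split the track: R_lower = x·R_p = 6.150 kΩ, R_upper = (1−x)·R_p = 2.750 kΩ.
Lower segment in parallel with the load: 6.150 ‖ 16.1 = 4.450 kΩ.
Loaded-divider output: V_out = 17.7 × 0.6181 = 10.94 mV.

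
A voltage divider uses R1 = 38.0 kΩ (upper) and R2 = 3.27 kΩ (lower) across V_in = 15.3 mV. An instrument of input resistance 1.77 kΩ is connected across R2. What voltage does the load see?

V_out ≈ 0.449 mV

The load sits in parallel with R2, giving an effective lower resistance R2' = R2·R_L/(R2+R_L) = 1.148 kΩ.
Voltage divider with the loaded lower leg: V_out = 15.3 × 1.148/(38.0 + 1.148) = 15.3 × 0.02933 = 0.4488 mV.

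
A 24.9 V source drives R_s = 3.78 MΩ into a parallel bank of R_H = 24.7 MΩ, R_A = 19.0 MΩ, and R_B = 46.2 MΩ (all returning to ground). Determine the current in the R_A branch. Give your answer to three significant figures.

I ≈ 0.914 µA

Parallel bank: R_p = 1/(1/24.7 + 1/19.0 + 1/46.2) = 8.714 MΩ.
V_A by voltage divider: V_A = 24.9 × 8.714/(3.78 + 8.714) = 17.37 V.
Branch current I = V_A/R_A = 17.37/19.0 = 0.9140 µA.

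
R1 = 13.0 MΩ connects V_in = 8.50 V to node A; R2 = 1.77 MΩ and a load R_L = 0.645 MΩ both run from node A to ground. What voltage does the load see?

V_out ≈ 0.298 V

R2 ‖ R_L = (1.77 × 0.645)/(1.77 + 0.645) = 0.4727 MΩ.
Then V_out = V_in · R2'/(R1 + R2') = 8.50 × 0.4727/13.47 = 0.2982 V.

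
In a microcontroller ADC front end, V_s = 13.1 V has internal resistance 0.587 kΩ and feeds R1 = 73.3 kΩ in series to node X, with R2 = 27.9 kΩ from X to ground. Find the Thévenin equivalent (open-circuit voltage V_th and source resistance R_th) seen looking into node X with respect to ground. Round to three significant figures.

R1' = 0.587 + 73.3 = 73.89 kΩ (source resistance + R1).
Open-circuit (no load on X): V_th = V_s · R2/(R1' + R2) = 13.1 × 27.9/(73.89 + 27.9) = 3.591 V.
With V_s suppressed (replaced by a short), R_th = R1' ‖ R2 = (73.89 × 27.9)/(73.89 + 27.9) = 20.25 kΩ.

V_th ≈ 3.59 V, R_th ≈ 20.3 kΩ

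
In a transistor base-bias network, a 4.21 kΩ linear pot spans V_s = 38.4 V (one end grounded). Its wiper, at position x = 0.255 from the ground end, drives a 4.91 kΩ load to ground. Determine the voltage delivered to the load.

Lower segment x·R_p = 1.074 kΩ; upper segment (1−x)·R_p = 3.136 kΩ.
(x·R_p) ‖ R_L = 0.8809 kΩ.
Then V_out = V_s · 0.8809/(3.136 + 0.8809) = 8.420 V.

V_out ≈ 8.42 V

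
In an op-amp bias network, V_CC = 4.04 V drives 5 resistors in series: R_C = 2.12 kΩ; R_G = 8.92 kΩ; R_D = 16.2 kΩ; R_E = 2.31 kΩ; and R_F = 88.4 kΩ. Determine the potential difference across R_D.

V ≈ 0.555 V

Total series resistance ΣR = 2.12 + 8.92 + 16.2 + 2.31 + 88.4 = 118.0 kΩ.
V = V_CC · R/ΣR = 4.04 × 0.1373 = 0.5549 V.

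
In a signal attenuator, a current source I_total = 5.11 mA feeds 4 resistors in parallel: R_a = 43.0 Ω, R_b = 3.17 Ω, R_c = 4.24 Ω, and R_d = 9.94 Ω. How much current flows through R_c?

I ≈ 1.79 mA

Total conductance ΣG = 1/43.0 + 1/3.17 + 1/4.24 + 1/9.94 = 0.6752 (units of 1/Ω).
Current divider: I(R_c) = I_total · G_k/ΣG = 5.11 × (0.2358/0.6752) = 5.11 × 0.3493 = 1.785 mA.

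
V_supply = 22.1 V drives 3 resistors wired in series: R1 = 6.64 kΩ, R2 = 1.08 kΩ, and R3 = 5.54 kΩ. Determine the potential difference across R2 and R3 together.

ΣR = 6.64 + 1.08 + 5.54 = 13.26 kΩ.
R_{R2..R3} = 1.08 + 5.54 = 6.620 kΩ.
V = V_supply · R/ΣR = 22.1 × 0.4992 = 11.03 V.

V ≈ 11.0 V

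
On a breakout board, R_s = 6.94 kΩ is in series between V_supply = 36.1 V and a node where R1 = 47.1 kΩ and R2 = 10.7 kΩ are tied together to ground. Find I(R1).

Combine the parallel branches: R_p = (1/47.1 + 1/10.7)⁻¹ = 8.719 kΩ.
V_A by voltage divider: V_A = 36.1 × 8.719/(6.94 + 8.719) = 20.10 V.
I(R1) = V_A / R1 = 20.10/47.1 = 0.4268 mA.

I ≈ 0.427 mA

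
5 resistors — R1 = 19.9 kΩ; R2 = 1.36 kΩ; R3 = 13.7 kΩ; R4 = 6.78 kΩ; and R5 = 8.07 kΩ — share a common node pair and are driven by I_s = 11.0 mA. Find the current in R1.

I ≈ 0.489 mA

Conductances: ΣG = 1/19.9 + 1/1.36 + 1/13.7 + 1/6.78 + 1/8.07 = 1.130 (1/kΩ).
Current divider: I(R1) = I_s · G_k/ΣG = 11.0 × (0.05025/1.130) = 11.0 × 0.04447 = 0.4892 mA.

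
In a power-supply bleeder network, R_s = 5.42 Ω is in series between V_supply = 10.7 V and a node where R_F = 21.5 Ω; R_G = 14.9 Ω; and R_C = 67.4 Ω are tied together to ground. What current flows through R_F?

Parallel bank: R_p = 1/(1/21.5 + 1/14.9 + 1/67.4) = 7.784 Ω.
V_A by voltage divider: V_A = 10.7 × 7.784/(5.42 + 7.784) = 6.308 V.
I(R_F) = V_A / R_F = 6.308/21.5 = 0.2934 A.
(Equivalently: I_total = 0.8103 A, then current-divider fraction G_k/ΣG = 0.3621.)

I ≈ 0.293 A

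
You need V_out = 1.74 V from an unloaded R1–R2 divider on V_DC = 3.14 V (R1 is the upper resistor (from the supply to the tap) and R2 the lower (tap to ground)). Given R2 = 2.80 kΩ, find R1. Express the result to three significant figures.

R1 ≈ 2.25 kΩ

The divider ratio is R2/(R1+R2) = 1.74/3.14 = 0.5541.
So R1 = R2 · (V_DC/V_out − 1) = 2.80 × (3.14/1.74 − 1) = 2.80 × 0.8046 = 2.253 kΩ.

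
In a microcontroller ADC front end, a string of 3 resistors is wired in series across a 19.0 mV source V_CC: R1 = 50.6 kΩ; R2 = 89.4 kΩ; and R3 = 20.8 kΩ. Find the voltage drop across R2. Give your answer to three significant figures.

Total series resistance ΣR = 50.6 + 89.4 + 20.8 = 160.8 kΩ.
By the voltage-divider rule, V = 19.0 × 89.40/160.8 = 10.56 mV.

V ≈ 10.6 mV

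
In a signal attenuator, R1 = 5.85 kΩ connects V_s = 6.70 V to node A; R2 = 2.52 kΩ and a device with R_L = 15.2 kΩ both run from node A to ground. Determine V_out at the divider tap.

V_out ≈ 1.81 V

The load sits in parallel with R2, giving an effective lower resistance R2' = R2·R_L/(R2+R_L) = 2.162 kΩ.
Then V_out = V_s · R2'/(R1 + R2') = 6.70 × 2.162/8.012 = 1.808 V.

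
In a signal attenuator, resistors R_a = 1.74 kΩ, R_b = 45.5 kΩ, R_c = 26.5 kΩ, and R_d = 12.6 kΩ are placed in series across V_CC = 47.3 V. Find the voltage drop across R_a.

V ≈ 0.953 V

Series total: ΣR = 1.74 + 45.5 + 26.5 + 12.6 = 86.34 kΩ.
By the voltage-divider rule, V = 47.3 × 1.740/86.34 = 0.9532 V.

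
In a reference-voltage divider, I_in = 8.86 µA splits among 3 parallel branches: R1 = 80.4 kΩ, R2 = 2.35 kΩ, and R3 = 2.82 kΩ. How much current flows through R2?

Total conductance ΣG = 1/80.4 + 1/2.35 + 1/2.82 = 0.7926 (units of 1/kΩ).
R2 takes the fraction G_k/ΣG = 0.4255/0.7926 = 0.5369, so I = 8.86 × 0.5369 = 4.757 µA.

I ≈ 4.76 µA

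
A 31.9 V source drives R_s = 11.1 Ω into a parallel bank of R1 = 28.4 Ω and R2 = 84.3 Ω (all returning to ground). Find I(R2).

I ≈ 0.249 A

Combine the parallel branches: R_p = (1/28.4 + 1/84.3)⁻¹ = 21.24 Ω.
Node voltage V_A = V_DC · R_p/(R_s + R_p) = 31.9 × 0.6568 = 20.95 V.
Branch current I = V_A/R2 = 20.95/84.3 = 0.2485 A.
(Equivalently: I_total = 0.9863 A, then current-divider fraction G_k/ΣG = 0.2520.)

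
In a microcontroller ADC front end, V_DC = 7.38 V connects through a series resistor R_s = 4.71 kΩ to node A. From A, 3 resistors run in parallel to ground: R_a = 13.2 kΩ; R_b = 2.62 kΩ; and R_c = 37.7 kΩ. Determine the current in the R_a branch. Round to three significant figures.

I ≈ 0.170 mA

Combine the parallel branches: R_p = (1/13.2 + 1/2.62 + 1/37.7)⁻¹ = 2.066 kΩ.
V_A = 7.38 × 2.066/6.776 = 2.250 V.
Branch current I = V_A/R_a = 2.250/13.2 = 0.1705 mA.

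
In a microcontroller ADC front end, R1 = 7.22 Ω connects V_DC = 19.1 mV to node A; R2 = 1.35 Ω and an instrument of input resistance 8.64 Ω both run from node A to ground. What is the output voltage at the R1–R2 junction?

V_out ≈ 2.66 mV

First combine the lower leg with the load: R2 ‖ R_L = 1.168 Ω.
Then V_out = V_DC · R2'/(R1 + R2') = 19.1 × 1.168/8.388 = 2.659 mV.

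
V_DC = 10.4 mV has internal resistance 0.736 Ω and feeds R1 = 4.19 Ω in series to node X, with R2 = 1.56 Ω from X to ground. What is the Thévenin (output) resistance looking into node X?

R_th ≈ 1.18 Ω

R1' = 0.736 + 4.19 = 4.926 Ω (source resistance + R1).
Looking into X with the source shorted: R_th = R1'·R2/(R1'+R2) = 4.926 × 1.56/6.486 = 1.185 Ω.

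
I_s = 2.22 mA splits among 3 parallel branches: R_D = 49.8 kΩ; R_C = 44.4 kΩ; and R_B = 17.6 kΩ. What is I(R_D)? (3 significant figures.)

Conductances: ΣG = 1/49.8 + 1/44.4 + 1/17.6 = 0.09942 (1/kΩ).
Current divider: I(R_D) = I_s · G_k/ΣG = 2.22 × (0.02008/0.09942) = 2.22 × 0.2020 = 0.4484 mA.

I ≈ 0.448 mA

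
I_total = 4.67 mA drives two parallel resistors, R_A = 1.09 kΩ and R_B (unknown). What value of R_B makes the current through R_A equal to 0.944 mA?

The fraction through R_A equals R_B/(R_A+R_B).
0.944/4.67 = R_B/(R_A + R_B) → R_B = R_A · (0.2021)/(1 − 0.2021) = 1.09 × 0.2534 = 0.2762 kΩ.

R_B ≈ 0.276 kΩ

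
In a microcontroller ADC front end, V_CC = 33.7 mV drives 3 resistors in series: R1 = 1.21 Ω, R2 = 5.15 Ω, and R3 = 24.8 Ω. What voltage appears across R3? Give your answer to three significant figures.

Series total: ΣR = 1.21 + 5.15 + 24.8 = 31.16 Ω.
Voltage divider: V = V_CC · (24.80 / 31.16) = 33.7 × 0.7959 = 26.82 mV.

V ≈ 26.8 mV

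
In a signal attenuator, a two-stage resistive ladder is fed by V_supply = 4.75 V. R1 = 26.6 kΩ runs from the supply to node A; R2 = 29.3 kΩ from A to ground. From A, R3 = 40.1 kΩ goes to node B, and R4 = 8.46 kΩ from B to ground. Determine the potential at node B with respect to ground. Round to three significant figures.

V_B ≈ 0.337 V

Looking into the second stage from A: R3 + R4 = 48.56 kΩ appears in parallel with R2.
Effective lower resistance at A: R2 ‖ 48.56 = 18.27 kΩ.
First divider: V_A = V_supply · 18.27/(26.6 + 18.27) = 1.934 V.
Then the unloaded second divider: V_B = V_A × R4/(R3+R4) = 1.934 × 0.1742 = 0.3370 V.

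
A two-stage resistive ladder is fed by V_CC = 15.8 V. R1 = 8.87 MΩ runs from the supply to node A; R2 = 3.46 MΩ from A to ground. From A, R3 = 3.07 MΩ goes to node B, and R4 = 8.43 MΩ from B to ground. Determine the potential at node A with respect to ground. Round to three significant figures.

V_A ≈ 3.64 V

Node A sees R2 in parallel with the series input of stage 2, R3 + R4 = 11.50 MΩ.
R2 ‖ (R3+R4) = 2.660 MΩ.
V_A = 15.8 × 2.660/(8.87 + 2.660) = 3.645 V.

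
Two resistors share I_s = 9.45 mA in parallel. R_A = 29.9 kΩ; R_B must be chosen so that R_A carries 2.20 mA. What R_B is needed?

Two-branch current divider: I_A = I_s · R_B/(R_A + R_B).
2.20/9.45 = R_B/(R_A + R_B) → R_B = R_A · (0.2328)/(1 − 0.2328) = 29.9 × 0.3034 = 9.073 kΩ.

R_B ≈ 9.07 kΩ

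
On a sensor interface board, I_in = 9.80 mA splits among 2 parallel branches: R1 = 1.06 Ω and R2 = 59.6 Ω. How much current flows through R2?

With just two branches, the current splits inversely with resistance.
I(R2) = 9.80 × 1.06/(1.06 + 59.6) = 9.80 × 0.01747 = 0.1712 mA.

I ≈ 0.171 mA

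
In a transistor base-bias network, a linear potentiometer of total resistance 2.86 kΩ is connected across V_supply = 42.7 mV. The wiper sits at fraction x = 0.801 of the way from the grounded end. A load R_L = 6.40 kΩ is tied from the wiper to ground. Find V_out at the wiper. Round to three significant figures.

V_out ≈ 31.9 mV

Split the track: R_lower = x·R_p = 2.291 kΩ, R_upper = (1−x)·R_p = 0.5691 kΩ.
(x·R_p) ‖ R_L = 1.687 kΩ.
Then V_out = V_supply · 1.687/(0.5691 + 1.687) = 31.93 mV.
(Unloaded: V_out = x·V_supply = 34.2 mV.)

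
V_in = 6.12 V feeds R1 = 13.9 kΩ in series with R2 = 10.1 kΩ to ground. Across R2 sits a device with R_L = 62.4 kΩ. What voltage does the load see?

V_out ≈ 2.35 V

R2 ‖ R_L = (10.1 × 62.4)/(10.1 + 62.4) = 8.693 kΩ.
Then V_out = V_in · R2'/(R1 + R2') = 6.12 × 8.693/22.59 = 2.355 V.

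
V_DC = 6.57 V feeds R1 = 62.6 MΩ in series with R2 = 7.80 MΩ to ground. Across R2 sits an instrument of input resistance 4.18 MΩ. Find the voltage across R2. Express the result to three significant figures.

First combine the lower leg with the load: R2 ‖ R_L = 2.722 MΩ.
Now apply the divider: V_out = 6.57 × 0.04166 = 0.2737 V.

V_out ≈ 0.274 V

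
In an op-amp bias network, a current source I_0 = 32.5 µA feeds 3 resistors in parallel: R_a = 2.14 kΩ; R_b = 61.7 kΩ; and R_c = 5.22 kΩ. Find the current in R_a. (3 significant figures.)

ΣG = 1/2.14 + 1/61.7 + 1/5.22 = 0.6751.
By the current-divider rule, I = I_0 · G_k/ΣG = 32.5 × 0.6922 = 22.50 µA.

I ≈ 22.5 µA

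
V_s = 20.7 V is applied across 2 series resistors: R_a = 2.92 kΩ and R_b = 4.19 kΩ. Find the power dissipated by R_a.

The common current is I = 20.7/7.110 = 2.911 mA.
P = I²R = 8.476 × 2.92 = 24.75 mW.

P ≈ 24.8 mW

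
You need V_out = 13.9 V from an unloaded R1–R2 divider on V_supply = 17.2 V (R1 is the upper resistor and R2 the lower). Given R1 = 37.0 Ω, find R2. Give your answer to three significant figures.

Required fraction k = V_out/V_supply = 0.8081.
So R2 = R1 · V_out/(V_supply − V_out) = 37.0 × 13.9/(17.2 − 13.9) = 37.0 × 4.212 = 155.8 Ω.

R2 ≈ 156 Ω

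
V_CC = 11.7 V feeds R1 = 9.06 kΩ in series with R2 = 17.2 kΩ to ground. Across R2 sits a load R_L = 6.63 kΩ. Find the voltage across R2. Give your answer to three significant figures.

V_out ≈ 4.04 V

First combine the lower leg with the load: R2 ‖ R_L = 4.785 kΩ.
Now apply the divider: V_out = 11.7 × 0.3456 = 4.044 V.
(Unloaded it would be 7.66 V; the load pulls it down.)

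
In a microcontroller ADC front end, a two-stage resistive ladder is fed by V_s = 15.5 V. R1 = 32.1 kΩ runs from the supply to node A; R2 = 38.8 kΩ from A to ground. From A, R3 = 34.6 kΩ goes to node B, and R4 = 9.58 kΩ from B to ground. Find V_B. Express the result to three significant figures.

V_B ≈ 1.32 V

The second stage (R3 + R4 = 44.18 kΩ) loads node A in parallel with R2.
R2 ‖ (R3+R4) = 20.66 kΩ.
So V_A = 15.5 × 0.3916 = 6.069 V.
Then the unloaded second divider: V_B = V_A × R4/(R3+R4) = 6.069 × 0.2168 = 1.316 V.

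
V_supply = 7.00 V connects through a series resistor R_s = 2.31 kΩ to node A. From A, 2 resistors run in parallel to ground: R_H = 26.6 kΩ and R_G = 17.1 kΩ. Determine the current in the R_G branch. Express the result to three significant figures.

Combine the parallel branches: R_p = (1/26.6 + 1/17.1)⁻¹ = 10.41 kΩ.
V_A = 7.00 × 10.41/12.72 = 5.729 V.
I(R_G) = V_A / R_G = 5.729/17.1 = 0.3350 mA.

I ≈ 0.335 mA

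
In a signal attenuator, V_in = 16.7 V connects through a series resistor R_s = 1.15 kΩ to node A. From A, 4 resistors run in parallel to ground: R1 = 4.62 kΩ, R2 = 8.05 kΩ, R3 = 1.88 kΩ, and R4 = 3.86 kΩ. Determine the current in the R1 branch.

I ≈ 1.57 mA

Parallel bank: R_p = 1/(1/4.62 + 1/8.05 + 1/1.88 + 1/3.86) = 0.8837 kΩ.
V_A = 16.7 × 0.8837/2.034 = 7.256 V.
I(R1) = V_A / R1 = 7.256/4.62 = 1.571 mA.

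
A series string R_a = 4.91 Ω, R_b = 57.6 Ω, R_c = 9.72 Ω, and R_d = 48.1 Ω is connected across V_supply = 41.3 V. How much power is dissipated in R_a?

ΣR = 120.3 Ω → I = 41.3/120.3 = 0.3432 A.
V(R_a) = I·R = 1.685 V; P = V·I = 1.685 × 0.3432 = 0.5784 W.

P ≈ 0.578 W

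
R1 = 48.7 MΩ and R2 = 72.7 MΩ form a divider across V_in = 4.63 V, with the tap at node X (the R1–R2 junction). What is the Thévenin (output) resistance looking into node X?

With V_in suppressed (replaced by a short), R_th = R1 ‖ R2 = (48.70 × 72.7)/(48.70 + 72.7) = 29.16 MΩ.

R_th ≈ 29.2 MΩ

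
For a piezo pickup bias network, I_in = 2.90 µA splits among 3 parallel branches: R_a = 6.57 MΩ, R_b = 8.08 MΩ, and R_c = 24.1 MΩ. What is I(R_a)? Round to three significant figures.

I ≈ 1.39 µA

Total conductance ΣG = 1/6.57 + 1/8.08 + 1/24.1 = 0.3175 (units of 1/MΩ).
R_a takes the fraction G_k/ΣG = 0.1522/0.3175 = 0.4794, so I = 2.90 × 0.4794 = 1.390 µA.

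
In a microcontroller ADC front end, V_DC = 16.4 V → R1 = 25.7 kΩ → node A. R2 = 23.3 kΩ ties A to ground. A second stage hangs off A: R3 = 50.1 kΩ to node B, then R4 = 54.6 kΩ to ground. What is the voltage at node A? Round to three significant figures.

The second stage (R3 + R4 = 104.7 kΩ) loads node A in parallel with R2.
Effective lower resistance at A: R2 ‖ 104.7 = 19.06 kΩ.
First divider: V_A = V_DC · 19.06/(25.7 + 19.06) = 6.983 V.

V_A ≈ 6.98 V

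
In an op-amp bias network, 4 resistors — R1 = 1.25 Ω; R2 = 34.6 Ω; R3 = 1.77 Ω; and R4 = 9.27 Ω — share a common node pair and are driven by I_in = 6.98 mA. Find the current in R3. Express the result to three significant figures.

I ≈ 2.63 mA

Total conductance ΣG = 1/1.25 + 1/34.6 + 1/1.77 + 1/9.27 = 1.502 (units of 1/Ω).
By the current-divider rule, I = I_in · G_k/ΣG = 6.98 × 0.3762 = 2.626 mA.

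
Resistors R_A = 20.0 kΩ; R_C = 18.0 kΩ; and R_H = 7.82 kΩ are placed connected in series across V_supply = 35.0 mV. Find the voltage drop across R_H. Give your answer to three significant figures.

Series total: ΣR = 20.0 + 18.0 + 7.82 = 45.82 kΩ.
By the voltage-divider rule, V = 35.0 × 7.820/45.82 = 5.973 mV.

V ≈ 5.97 mV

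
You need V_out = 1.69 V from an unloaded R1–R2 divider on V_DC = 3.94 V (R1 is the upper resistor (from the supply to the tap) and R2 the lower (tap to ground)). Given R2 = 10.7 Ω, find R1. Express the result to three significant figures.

R1 ≈ 14.2 Ω

Required fraction k = V_out/V_DC = 0.4289.
R1 = R2·(1/k − 1) = 10.7 × 1.331 = 14.25 Ω.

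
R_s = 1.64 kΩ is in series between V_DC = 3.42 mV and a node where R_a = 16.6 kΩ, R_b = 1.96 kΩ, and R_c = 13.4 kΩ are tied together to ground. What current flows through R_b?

Combine the parallel branches: R_p = (1/16.6 + 1/1.96 + 1/13.4)⁻¹ = 1.550 kΩ.
V_A by voltage divider: V_A = 3.42 × 1.550/(1.64 + 1.550) = 1.662 mV.
I(R_b) = V_A / R_b = 1.662/1.96 = 0.8479 µA.

I ≈ 0.848 µA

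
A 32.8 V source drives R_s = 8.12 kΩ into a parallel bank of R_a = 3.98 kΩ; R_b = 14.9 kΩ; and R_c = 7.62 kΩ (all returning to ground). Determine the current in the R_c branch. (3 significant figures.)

Equivalent of the parallel group: R_p = 2.224 kΩ.
V_A = 32.8 × 2.224/10.34 = 7.053 V.
I(R_c) = V_A / R_c = 7.053/7.62 = 0.9255 mA.
(Equivalently: I_total = 3.171 mA, then current-divider fraction G_k/ΣG = 0.2919.)

I ≈ 0.926 mA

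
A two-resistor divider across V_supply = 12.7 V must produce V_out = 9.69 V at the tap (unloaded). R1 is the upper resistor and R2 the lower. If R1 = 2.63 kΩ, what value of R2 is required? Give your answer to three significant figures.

Required fraction k = V_out/V_supply = 0.7630.
Rearranging, R2 = R1·k/(1−k) = 2.63 × 3.219 = 8.467 kΩ.

R2 ≈ 8.47 kΩ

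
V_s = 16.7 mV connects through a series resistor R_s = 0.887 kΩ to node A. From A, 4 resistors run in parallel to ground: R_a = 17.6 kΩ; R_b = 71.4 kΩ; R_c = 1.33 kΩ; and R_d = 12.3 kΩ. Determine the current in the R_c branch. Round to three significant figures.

Parallel bank: R_p = 1/(1/17.6 + 1/71.4 + 1/1.33 + 1/12.3) = 1.106 kΩ.
V_A = 16.7 × 1.106/1.993 = 9.268 mV.
Branch current I = V_A/R_c = 9.268/1.33 = 6.969 µA.
(Equivalently: I_total = 8.379 µA, then current-divider fraction G_k/ΣG = 0.8317.)

I ≈ 6.97 µA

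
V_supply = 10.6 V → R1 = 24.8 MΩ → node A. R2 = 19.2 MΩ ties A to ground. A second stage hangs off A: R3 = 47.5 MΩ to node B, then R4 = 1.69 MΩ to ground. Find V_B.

V_B ≈ 0.130 V

Node A sees R2 in parallel with the series input of stage 2, R3 + R4 = 49.19 MΩ.
Effective lower resistance at A: R2 ‖ 49.19 = 13.81 MΩ.
First divider: V_A = V_supply · 13.81/(24.8 + 13.81) = 3.791 V.
Then the unloaded second divider: V_B = V_A × R4/(R3+R4) = 3.791 × 0.03436 = 0.1303 V.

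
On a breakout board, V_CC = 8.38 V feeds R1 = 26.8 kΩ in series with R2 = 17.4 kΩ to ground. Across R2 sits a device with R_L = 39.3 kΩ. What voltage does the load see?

V_out ≈ 2.60 V

First combine the lower leg with the load: R2 ‖ R_L = 12.06 kΩ.
Voltage divider with the loaded lower leg: V_out = 8.38 × 12.06/(26.8 + 12.06) = 8.38 × 0.3104 = 2.601 V.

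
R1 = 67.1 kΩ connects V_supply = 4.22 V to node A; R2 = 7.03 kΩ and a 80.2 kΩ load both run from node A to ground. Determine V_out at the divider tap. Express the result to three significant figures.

First combine the lower leg with the load: R2 ‖ R_L = 6.463 kΩ.
Voltage divider with the loaded lower leg: V_out = 4.22 × 6.463/(67.1 + 6.463) = 4.22 × 0.08786 = 0.3708 V.

V_out ≈ 0.371 V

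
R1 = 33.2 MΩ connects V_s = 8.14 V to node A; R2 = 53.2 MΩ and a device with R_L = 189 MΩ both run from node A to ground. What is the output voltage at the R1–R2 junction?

V_out ≈ 4.52 V

First combine the lower leg with the load: R2 ‖ R_L = 41.51 MΩ.
Then V_out = V_s · R2'/(R1 + R2') = 8.14 × 41.51/74.71 = 4.523 V.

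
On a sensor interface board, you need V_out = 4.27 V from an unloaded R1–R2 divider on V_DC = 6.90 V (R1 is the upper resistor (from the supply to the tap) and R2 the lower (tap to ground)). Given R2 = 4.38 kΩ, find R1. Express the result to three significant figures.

V_out/V_DC = R2/(R1+R2) = 0.6188.
So R1 = R2 · (V_DC/V_out − 1) = 4.38 × (6.90/4.27 − 1) = 4.38 × 0.6159 = 2.698 kΩ.

R1 ≈ 2.70 kΩ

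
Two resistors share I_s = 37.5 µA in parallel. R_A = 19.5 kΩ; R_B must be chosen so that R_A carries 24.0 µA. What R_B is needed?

R_B ≈ 34.7 kΩ

Two-branch current divider: I_A = I_s · R_B/(R_A + R_B).
24.0/37.5 = R_B/(R_A + R_B) → R_B = R_A · (0.6400)/(1 − 0.6400) = 19.5 × 1.778 = 34.67 kΩ.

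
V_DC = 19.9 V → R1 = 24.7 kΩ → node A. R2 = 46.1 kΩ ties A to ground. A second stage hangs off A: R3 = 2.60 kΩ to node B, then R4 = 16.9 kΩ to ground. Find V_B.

V_B ≈ 6.15 V

The second stage (R3 + R4 = 19.50 kΩ) loads node A in parallel with R2.
R2 ‖ (R3+R4) = 13.70 kΩ.
First divider: V_A = V_DC · 13.70/(24.7 + 13.70) = 7.101 V.
Then the unloaded second divider: V_B = V_A × R4/(R3+R4) = 7.101 × 0.8667 = 6.154 V.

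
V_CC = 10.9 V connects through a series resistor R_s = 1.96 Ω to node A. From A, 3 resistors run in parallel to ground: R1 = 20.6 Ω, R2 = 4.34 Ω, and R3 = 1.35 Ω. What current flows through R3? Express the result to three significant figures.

Equivalent of the parallel group: R_p = 0.9807 Ω.
Node voltage V_A = V_CC · R_p/(R_s + R_p) = 10.9 × 0.3335 = 3.635 V.
Branch current I = V_A/R3 = 3.635/1.35 = 2.693 A.

I ≈ 2.69 A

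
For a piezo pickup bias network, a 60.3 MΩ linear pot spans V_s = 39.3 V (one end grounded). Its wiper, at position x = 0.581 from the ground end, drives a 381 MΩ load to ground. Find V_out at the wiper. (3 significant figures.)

V_out ≈ 22.0 V

Split the track: R_lower = x·R_p = 35.03 MΩ, R_upper = (1−x)·R_p = 25.27 MΩ.
(x·R_p) ‖ R_L = 32.08 MΩ.
Loaded-divider output: V_out = 39.3 × 0.5594 = 21.99 V.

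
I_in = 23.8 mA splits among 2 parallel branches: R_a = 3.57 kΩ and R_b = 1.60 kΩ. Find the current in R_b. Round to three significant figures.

I ≈ 16.4 mA

Two-branch current divider: I_k = I_in · R_other/(R_1 + R_2).
I(R_b) = 23.8 × 3.57/(3.57 + 1.60) = 23.8 × 0.6905 = 16.43 mA.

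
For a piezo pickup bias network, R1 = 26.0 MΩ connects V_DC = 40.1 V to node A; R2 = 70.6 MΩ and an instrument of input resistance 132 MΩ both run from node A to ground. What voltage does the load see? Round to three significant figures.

V_out ≈ 25.6 V

First combine the lower leg with the load: R2 ‖ R_L = 46.00 MΩ.
Voltage divider with the loaded lower leg: V_out = 40.1 × 46.00/(26.0 + 46.00) = 40.1 × 0.6389 = 25.62 V.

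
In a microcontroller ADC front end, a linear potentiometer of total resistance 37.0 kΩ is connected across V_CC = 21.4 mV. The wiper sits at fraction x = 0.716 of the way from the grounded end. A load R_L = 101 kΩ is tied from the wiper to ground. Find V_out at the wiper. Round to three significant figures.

The pot divides into 10.51 kΩ above the wiper and 26.49 kΩ below.
R_L loads the lower segment: effective lower R = 20.99 kΩ.
V_out = 21.4 × 20.99/(10.51 + 20.99) = 14.26 mV.
(Unloaded: V_out = x·V_CC = 15.3 mV.)

V_out ≈ 14.3 mV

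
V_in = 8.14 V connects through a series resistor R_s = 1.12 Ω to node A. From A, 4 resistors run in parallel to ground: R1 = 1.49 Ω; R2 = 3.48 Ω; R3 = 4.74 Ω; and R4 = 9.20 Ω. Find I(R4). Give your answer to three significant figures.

Parallel bank: R_p = 1/(1/1.49 + 1/3.48 + 1/4.74 + 1/9.20) = 0.7824 Ω.
Node voltage V_A = V_in · R_p/(R_s + R_p) = 8.14 × 0.4113 = 3.348 V.
I(R4) = V_A / R4 = 3.348/9.20 = 0.3639 A.
(Check via current divider: I_total = 4.279 A; share G_k/ΣG = 0.08504 → same result.)

I ≈ 0.364 A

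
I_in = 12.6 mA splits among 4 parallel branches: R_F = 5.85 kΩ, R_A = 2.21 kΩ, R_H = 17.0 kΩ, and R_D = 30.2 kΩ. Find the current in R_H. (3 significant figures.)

ΣG = 1/5.85 + 1/2.21 + 1/17.0 + 1/30.2 = 0.7154.
Current divider: I(R_H) = I_in · G_k/ΣG = 12.6 × (0.05882/0.7154) = 12.6 × 0.08223 = 1.036 mA.

I ≈ 1.04 mA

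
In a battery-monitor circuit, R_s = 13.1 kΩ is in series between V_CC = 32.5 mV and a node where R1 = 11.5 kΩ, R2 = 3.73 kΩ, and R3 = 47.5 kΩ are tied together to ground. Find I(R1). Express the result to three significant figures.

I ≈ 0.477 µA

Equivalent of the parallel group: R_p = 2.659 kΩ.
Node voltage V_A = V_CC · R_p/(R_s + R_p) = 32.5 × 0.1687 = 5.483 mV.
Branch current I = V_A/R1 = 5.483/11.5 = 0.4768 µA.
(Check via current divider: I_total = 2.062 µA; share G_k/ΣG = 0.2312 → same result.)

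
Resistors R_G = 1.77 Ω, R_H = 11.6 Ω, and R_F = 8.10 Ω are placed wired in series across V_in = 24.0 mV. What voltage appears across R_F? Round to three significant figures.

Series total: ΣR = 1.77 + 11.6 + 8.10 = 21.47 Ω.
V = V_in · R/ΣR = 24.0 × 0.3773 = 9.054 mV.

V ≈ 9.05 mV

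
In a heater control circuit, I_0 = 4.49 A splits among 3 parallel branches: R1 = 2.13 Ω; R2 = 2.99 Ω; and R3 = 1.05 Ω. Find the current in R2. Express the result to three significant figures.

I ≈ 0.855 A

ΣG = 1/2.13 + 1/2.99 + 1/1.05 = 1.756.
R2 takes the fraction G_k/ΣG = 0.3344/1.756 = 0.1904, so I = 4.49 × 0.1904 = 0.8550 A.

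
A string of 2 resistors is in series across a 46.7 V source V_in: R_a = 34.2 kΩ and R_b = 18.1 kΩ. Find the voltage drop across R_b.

Series total: ΣR = 34.2 + 18.1 = 52.30 kΩ.
By the voltage-divider rule, V = 46.7 × 18.10/52.30 = 16.16 V.

V ≈ 16.2 V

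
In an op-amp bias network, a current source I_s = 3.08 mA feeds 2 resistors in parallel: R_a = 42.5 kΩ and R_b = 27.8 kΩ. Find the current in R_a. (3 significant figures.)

I ≈ 1.22 mA

For two parallel branches, I_k = I_s · (other R)/(sum of R).
So I = 3.08 × 27.8/70.30 = 1.218 mA.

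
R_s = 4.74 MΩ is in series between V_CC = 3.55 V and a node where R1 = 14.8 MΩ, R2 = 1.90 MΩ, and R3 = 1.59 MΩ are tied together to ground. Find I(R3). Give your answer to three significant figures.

Equivalent of the parallel group: R_p = 0.8178 MΩ.
Node voltage V_A = V_CC · R_p/(R_s + R_p) = 3.55 × 0.1471 = 0.5224 V.
I(R3) = V_A / R3 = 0.5224/1.59 = 0.3285 µA.

I ≈ 0.329 µA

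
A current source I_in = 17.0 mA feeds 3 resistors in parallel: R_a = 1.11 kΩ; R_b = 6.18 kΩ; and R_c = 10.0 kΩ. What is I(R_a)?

I ≈ 13.2 mA

Conductances: ΣG = 1/1.11 + 1/6.18 + 1/10.0 = 1.163 (1/kΩ).
Current divider: I(R_a) = I_in · G_k/ΣG = 17.0 × (0.9009/1.163) = 17.0 × 0.7748 = 13.17 mA.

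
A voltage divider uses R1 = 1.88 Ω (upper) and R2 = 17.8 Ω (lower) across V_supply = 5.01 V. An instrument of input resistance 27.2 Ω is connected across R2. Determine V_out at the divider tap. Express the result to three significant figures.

V_out ≈ 4.26 V

The load sits in parallel with R2, giving an effective lower resistance R2' = R2·R_L/(R2+R_L) = 10.76 Ω.
Then V_out = V_supply · R2'/(R1 + R2') = 5.01 × 10.76/12.64 = 4.265 V.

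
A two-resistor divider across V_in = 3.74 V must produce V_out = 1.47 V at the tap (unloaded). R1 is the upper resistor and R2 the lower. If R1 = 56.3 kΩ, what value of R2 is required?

The divider ratio is R2/(R1+R2) = 1.47/3.74 = 0.3930.
So R2 = R1 · V_out/(V_in − V_out) = 56.3 × 1.47/(3.74 − 1.47) = 56.3 × 0.6476 = 36.46 kΩ.

R2 ≈ 36.5 kΩ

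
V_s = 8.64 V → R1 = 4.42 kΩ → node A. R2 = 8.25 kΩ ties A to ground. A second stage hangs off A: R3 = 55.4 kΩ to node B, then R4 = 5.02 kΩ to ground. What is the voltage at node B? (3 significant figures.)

The second stage (R3 + R4 = 60.42 kΩ) loads node A in parallel with R2.
R2 ‖ (R3+R4) = 7.259 kΩ.
So V_A = 8.64 × 0.6215 = 5.370 V.
Stage 2 is unloaded, so V_B = V_A · R4/(R3+R4) = 5.370 × 5.02/60.42 = 0.4462 V.

V_B ≈ 0.446 V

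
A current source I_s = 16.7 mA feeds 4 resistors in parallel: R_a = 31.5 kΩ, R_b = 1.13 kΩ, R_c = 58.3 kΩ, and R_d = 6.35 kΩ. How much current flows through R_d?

ΣG = 1/31.5 + 1/1.13 + 1/58.3 + 1/6.35 = 1.091.
By the current-divider rule, I = I_s · G_k/ΣG = 16.7 × 0.1443 = 2.410 mA.

I ≈ 2.41 mA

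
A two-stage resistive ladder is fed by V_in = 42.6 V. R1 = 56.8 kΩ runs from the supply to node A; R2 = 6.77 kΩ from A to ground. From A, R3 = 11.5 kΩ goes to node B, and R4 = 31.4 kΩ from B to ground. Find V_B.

V_B ≈ 2.91 V

The second stage (R3 + R4 = 42.90 kΩ) loads node A in parallel with R2.
Effective lower resistance at A: R2 ‖ 42.90 = 5.847 kΩ.
So V_A = 42.6 × 0.09334 = 3.976 V.
V_B = V_A × 0.7319 = 2.910 V.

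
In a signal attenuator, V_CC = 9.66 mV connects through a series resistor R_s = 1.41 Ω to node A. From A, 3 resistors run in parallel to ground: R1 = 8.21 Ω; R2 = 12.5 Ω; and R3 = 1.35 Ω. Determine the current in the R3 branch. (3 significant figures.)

I ≈ 3.07 mA

Combine the parallel branches: R_p = (1/8.21 + 1/12.5 + 1/1.35)⁻¹ = 1.061 Ω.
Node voltage V_A = V_CC · R_p/(R_s + R_p) = 9.66 × 0.4294 = 4.148 mV.
Branch current I = V_A/R3 = 4.148/1.35 = 3.072 mA.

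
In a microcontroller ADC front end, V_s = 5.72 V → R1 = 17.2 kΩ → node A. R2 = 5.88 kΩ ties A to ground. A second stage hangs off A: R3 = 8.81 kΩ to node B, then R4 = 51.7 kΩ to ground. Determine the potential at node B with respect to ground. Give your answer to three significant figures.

V_B ≈ 1.16 V

Node A sees R2 in parallel with the series input of stage 2, R3 + R4 = 60.51 kΩ.
R2 ‖ (R3+R4) = 5.359 kΩ.
So V_A = 5.72 × 0.2376 = 1.359 V.
Stage 2 is unloaded, so V_B = V_A · R4/(R3+R4) = 1.359 × 51.7/60.51 = 1.161 V.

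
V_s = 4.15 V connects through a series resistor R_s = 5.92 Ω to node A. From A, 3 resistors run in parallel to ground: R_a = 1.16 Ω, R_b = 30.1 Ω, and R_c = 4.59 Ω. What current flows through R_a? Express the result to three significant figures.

I ≈ 0.471 A

Equivalent of the parallel group: R_p = 0.8983 Ω.
V_A by voltage divider: V_A = 4.15 × 0.8983/(5.92 + 0.8983) = 0.5468 V.
I(R_a) = V_A / R_a = 0.5468/1.16 = 0.4714 A.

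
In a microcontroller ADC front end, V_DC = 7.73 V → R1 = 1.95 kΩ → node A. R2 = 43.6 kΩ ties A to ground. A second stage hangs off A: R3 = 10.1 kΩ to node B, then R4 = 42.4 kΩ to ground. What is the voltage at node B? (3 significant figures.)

The second stage (R3 + R4 = 52.50 kΩ) loads node A in parallel with R2.
Effective lower resistance at A: R2 ‖ 52.50 = 23.82 kΩ.
So V_A = 7.73 × 0.9243 = 7.145 V.
V_B = V_A × 0.8076 = 5.770 V.

V_B ≈ 5.77 V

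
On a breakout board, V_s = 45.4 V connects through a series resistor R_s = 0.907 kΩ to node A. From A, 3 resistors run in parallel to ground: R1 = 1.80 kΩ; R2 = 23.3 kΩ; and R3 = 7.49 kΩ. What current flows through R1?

I ≈ 15.2 mA

Parallel bank: R_p = 1/(1/1.80 + 1/23.3 + 1/7.49) = 1.366 kΩ.
V_A = 45.4 × 1.366/2.273 = 27.29 V.
Branch current I = V_A/R1 = 27.29/1.80 = 15.16 mA.
(Equivalently: I_total = 19.97 mA, then current-divider fraction G_k/ΣG = 0.7590.)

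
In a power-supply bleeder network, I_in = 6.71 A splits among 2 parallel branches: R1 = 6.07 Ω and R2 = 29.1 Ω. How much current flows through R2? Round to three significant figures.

For two parallel branches, I_k = I_in · (other R)/(sum of R).
I(R2) = 6.71 × 6.07/(6.07 + 29.1) = 6.71 × 0.1726 = 1.158 A.

I ≈ 1.16 A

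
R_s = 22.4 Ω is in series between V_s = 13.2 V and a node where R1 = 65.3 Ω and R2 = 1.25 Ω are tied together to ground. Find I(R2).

I ≈ 0.548 A

Parallel bank: R_p = 1/(1/65.3 + 1/1.25) = 1.227 Ω.
V_A by voltage divider: V_A = 13.2 × 1.227/(22.4 + 1.227) = 0.6853 V.
Branch current I = V_A/R2 = 0.6853/1.25 = 0.5482 A.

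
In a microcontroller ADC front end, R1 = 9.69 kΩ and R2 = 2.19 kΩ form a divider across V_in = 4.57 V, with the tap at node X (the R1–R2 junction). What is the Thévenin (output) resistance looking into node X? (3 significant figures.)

R_th ≈ 1.79 kΩ

Looking into X with the source shorted: R_th = R1·R2/(R1+R2) = 9.690 × 2.19/11.88 = 1.786 kΩ.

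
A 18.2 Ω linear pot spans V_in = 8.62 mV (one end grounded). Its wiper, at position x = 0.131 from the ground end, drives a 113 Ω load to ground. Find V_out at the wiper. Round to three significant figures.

V_out ≈ 1.11 mV

Lower segment x·R_p = 2.384 Ω; upper segment (1−x)·R_p = 15.82 Ω.
R_L loads the lower segment: effective lower R = 2.335 Ω.
Then V_out = V_in · 2.335/(15.82 + 2.335) = 1.109 mV.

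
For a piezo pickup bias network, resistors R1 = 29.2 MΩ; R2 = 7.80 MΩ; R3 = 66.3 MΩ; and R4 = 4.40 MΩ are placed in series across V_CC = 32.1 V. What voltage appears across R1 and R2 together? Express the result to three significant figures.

V ≈ 11.0 V

Total series resistance ΣR = 29.2 + 7.80 + 66.3 + 4.40 = 107.7 MΩ.
R_{R1..R2} = 29.2 + 7.80 = 37.00 MΩ.
V = V_CC · R/ΣR = 32.1 × 0.3435 = 11.03 V.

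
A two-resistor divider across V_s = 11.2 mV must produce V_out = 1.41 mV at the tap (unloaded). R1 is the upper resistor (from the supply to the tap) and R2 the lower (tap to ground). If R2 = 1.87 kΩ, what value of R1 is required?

The divider ratio is R2/(R1+R2) = 1.41/11.2 = 0.1259.
So R1 = R2 · (V_s/V_out − 1) = 1.87 × (11.2/1.41 − 1) = 1.87 × 6.943 = 12.98 kΩ.

R1 ≈ 13.0 kΩ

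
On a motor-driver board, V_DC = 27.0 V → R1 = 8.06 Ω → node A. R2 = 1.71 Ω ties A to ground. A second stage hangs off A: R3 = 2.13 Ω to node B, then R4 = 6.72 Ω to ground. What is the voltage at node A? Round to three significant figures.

The second stage (R3 + R4 = 8.850 Ω) loads node A in parallel with R2.
Effective lower resistance at A: R2 ‖ 8.850 = 1.433 Ω.
First divider: V_A = V_DC · 1.433/(8.06 + 1.433) = 4.076 V.

V_A ≈ 4.08 V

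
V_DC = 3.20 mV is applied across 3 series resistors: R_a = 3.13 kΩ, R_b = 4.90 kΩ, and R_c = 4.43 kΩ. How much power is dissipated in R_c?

P ≈ 0.292 nW

The common current is I = 3.20/12.46 = 0.2568 µA.
P(R_c) = I²·R_c = (0.2568)² × 4.43 = 0.2922 nW.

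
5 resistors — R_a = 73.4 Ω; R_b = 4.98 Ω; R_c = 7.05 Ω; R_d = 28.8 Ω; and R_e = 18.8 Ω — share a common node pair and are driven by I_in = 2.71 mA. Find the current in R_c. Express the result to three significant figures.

Conductances: ΣG = 1/73.4 + 1/4.98 + 1/7.05 + 1/28.8 + 1/18.8 = 0.4442 (1/Ω).
R_c takes the fraction G_k/ΣG = 0.1418/0.4442 = 0.3193, so I = 2.71 × 0.3193 = 0.8654 mA.

I ≈ 0.865 mA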